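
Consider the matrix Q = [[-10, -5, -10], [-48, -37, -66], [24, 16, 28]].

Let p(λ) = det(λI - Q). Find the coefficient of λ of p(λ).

110

p(λ) = λ^3 + 19λ^2 + 110λ + 200.
The coefficient of λ is 110.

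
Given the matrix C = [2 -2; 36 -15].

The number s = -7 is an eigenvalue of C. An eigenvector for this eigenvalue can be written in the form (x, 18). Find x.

We need (C + 7I)v = 0.
C + 7I = [[9, -2], [36, -8]].
Row 1: (9)·x + (-2)·18 = 0
Row 2: (36)·x + (-8)·18 = 0
Solving gives x = 4.
Check: C·(4, 18) = (-28, -126) = -7·(4, 18).

4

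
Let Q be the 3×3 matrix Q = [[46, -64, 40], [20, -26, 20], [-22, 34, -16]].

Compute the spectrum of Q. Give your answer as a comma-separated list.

-6, 4, 6

The characteristic polynomial is p(s) = det(sI - Q).
Expanding along the first row, p(s) = s^3 - 4s^2 - 36s + 144.
Rational-root test: s = 4 gives p(4) = 0.
Dividing by (s - 4) leaves s^2 - 36.
The quadratic factors as (s + 6)·(s - 6).
Eigenvalues: -6, 4, 6.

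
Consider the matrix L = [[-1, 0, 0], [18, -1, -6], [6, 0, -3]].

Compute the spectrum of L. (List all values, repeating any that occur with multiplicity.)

-3, -1, -1

Compute the characteristic polynomial p(λ) = det(λI - L).
Expanding the 3×3 determinant: p(λ) = λ^3 + 5λ^2 + 7λ + 3.
Rational-root test: λ = -1 gives p(-1) = 0.
Factor out (λ + 1): p(λ) = (λ + 1)·(λ^2 + 4λ + 3).
The quadratic factors as (λ + 3)·(λ + 1).
Eigenvalues: -3, -1, -1.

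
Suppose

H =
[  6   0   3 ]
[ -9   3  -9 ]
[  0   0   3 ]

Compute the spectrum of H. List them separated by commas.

The characteristic polynomial is p(r) = det(rI - H).
Cofactor expansion gives p(r) = r^3 - 12r^2 + 45r - 54.
Try r = 3: p(3) = 0, so 3 is a root.
Factor out (r - 3): p(r) = (r - 3)·(r^2 - 9r + 18).
The quadratic factors as (r - 3)·(r - 6).
Eigenvalues: 3, 3, 6.

3, 3, 6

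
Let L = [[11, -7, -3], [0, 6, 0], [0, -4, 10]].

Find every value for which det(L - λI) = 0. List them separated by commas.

Set up det(μI - L) = 0.
Expanding the 3×3 determinant: p(μ) = μ^3 - 27μ^2 + 236μ - 660.
Since p(11) = 0, μ = 11 is a root.
Factor out (μ - 11): p(μ) = (μ - 11)·(μ^2 - 16μ + 60).
The quadratic factors as (μ - 6)·(μ - 10).
Eigenvalues: 6, 10, 11.

6, 10, 11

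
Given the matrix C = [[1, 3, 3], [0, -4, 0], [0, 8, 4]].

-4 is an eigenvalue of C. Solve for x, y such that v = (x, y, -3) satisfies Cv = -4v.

0, 3

We need (C + 4I)v = 0.
C + 4I = [[5, 3, 3], [0, 0, 0], [0, 8, 8]].
Row 1: (5)·x + (3)·y + (3)·-3 = 0
Row 2: (0)·x + (0)·y + (0)·-3 = 0
Row 3: (0)·x + (8)·y + (8)·-3 = 0
Solving gives x = 0, y = 3.
Check: C·(0, 3, -3) = (0, -12, 12) = -4·(0, 3, -3).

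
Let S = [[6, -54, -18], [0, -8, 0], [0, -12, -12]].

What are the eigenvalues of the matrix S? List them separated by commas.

Compute the characteristic polynomial p(t) = det(tI - S).
Expanding the 3×3 determinant: p(t) = t^3 + 14t^2 - 24t - 576.
Try t = -8: p(-8) = 0, so -8 is a root.
Dividing by (t + 8) leaves t^2 + 6t - 72.
The quadratic factors as (t + 12)·(t - 6).
Eigenvalues: -12, -8, 6.

-12, -8, 6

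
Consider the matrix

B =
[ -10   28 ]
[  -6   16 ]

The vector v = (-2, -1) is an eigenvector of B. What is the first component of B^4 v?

-512

First find the eigenvalue: Bv = (-8, -4) = 4·(-2, -1), so λ = 4.
Then B^4 v = λ^4·v = 4^4·(-2, -1) = 256·(-2, -1) = (-512, -256).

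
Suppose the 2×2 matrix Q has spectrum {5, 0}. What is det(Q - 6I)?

If Q has eigenvalues 5, 0, then Q - 6I has eigenvalues -1, -6.
det(Q - 6I) = (-1) · (-6) = 6.

6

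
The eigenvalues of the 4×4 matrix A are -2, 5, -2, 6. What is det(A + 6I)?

2112

If A has eigenvalues -2, 5, -2, 6, then A + 6I has eigenvalues 4, 11, 4, 12.
det(A + 6I) = (4) · (11) · (4) · (12) = 2112.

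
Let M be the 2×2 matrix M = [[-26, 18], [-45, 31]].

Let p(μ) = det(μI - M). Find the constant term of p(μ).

4

p(μ) = μ^2 - 5μ + 4.
The constant term is 4.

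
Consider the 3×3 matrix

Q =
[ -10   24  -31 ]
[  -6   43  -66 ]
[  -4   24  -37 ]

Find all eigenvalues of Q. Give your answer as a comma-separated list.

-6, -5, 7

Compute the characteristic polynomial p(t) = det(tI - Q).
Expanding along the first row, p(t) = t^3 + 4t^2 - 47t - 210.
Try t = -5: p(-5) = 0, so -5 is a root.
Factor out (t + 5): p(t) = (t + 5)·(t^2 - t - 42).
The quadratic factors as (t + 6)·(t - 7).
Eigenvalues: -6, -5, 7.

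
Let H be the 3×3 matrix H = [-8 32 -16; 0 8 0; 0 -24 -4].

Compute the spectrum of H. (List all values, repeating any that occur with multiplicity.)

The characteristic polynomial is p(λ) = det(λI - H).
Expanding along the first row, p(λ) = λ^3 + 4λ^2 - 64λ - 256.
Since p(-8) = 0, λ = -8 is a root.
Dividing by (λ + 8) leaves λ^2 - 4λ - 32.
The quadratic factors as (λ + 4)·(λ - 8).
Eigenvalues: -8, -4, 8.

-8, -4, 8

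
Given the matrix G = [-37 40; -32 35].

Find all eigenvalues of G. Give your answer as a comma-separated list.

det(G - λI) = (-37 - λ)(35 - λ) - (40)·(-32) = λ^2 + 2λ - 15.
This factors as (λ + 5)·(λ - 3) = 0.
Eigenvalues: -5, 3.

-5, 3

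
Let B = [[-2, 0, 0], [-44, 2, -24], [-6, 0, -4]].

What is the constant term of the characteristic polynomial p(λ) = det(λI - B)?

-16

p(0) = det(0·I − B) = det(−B) = (−1)^3·det(B).
det(B) = 16, so p(0) = -16.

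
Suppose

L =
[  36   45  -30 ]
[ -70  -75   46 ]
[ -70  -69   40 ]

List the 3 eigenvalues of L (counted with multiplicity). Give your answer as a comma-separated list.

-6, 1, 6

Set up det(μI - L) = 0.
Expanding the 3×3 determinant: p(μ) = μ^3 - μ^2 - 36μ + 36.
Since p(6) = 0, μ = 6 is a root.
Dividing by (μ - 6) leaves μ^2 + 5μ - 6.
The quadratic factors as (μ + 6)·(μ - 1).
Eigenvalues: -6, 1, 6.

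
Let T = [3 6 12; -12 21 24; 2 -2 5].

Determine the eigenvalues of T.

9, 9, 11

Compute the characteristic polynomial p(λ) = det(λI - T).
Expanding the 3×3 determinant: p(λ) = λ^3 - 29λ^2 + 279λ - 891.
Since p(9) = 0, λ = 9 is a root.
Dividing by (λ - 9) leaves λ^2 - 20λ + 99.
The quadratic factors as (λ - 9)·(λ - 11).
Eigenvalues: 9, 9, 11.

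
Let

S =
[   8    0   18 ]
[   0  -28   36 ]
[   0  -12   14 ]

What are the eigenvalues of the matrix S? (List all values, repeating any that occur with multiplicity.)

-10, -4, 8

Set up det(λI - S) = 0.
Expanding along the first row, p(λ) = λ^3 + 6λ^2 - 72λ - 320.
Rational-root test: λ = -10 gives p(-10) = 0.
Factor out (λ + 10): p(λ) = (λ + 10)·(λ^2 - 4λ - 32).
The quadratic factors as (λ + 4)·(λ - 8).
Eigenvalues: -10, -4, 8.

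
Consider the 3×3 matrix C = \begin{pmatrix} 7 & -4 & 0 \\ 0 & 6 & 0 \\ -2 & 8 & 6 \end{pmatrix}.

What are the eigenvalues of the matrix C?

6, 6, 7

Compute the characteristic polynomial p(r) = det(rI - C).
Expanding the 3×3 determinant: p(r) = r^3 - 19r^2 + 120r - 252.
Try r = 6: p(6) = 0, so 6 is a root.
Dividing by (r - 6) leaves r^2 - 13r + 42.
The quadratic factors as (r - 6)·(r - 7).
Eigenvalues: 6, 6, 7.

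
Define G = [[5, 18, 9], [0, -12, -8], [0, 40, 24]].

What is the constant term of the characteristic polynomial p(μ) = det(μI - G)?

-160

p(0) = det(0·I − G) = det(−G) = (−1)^3·det(G).
det(G) = 160, so p(0) = -160.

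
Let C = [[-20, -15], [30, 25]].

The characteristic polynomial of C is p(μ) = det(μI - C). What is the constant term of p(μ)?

-50

p(μ) = μ^2 - 5μ - 50.
The constant term is -50.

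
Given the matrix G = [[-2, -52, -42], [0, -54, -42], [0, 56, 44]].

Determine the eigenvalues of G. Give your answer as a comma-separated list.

Set up det(tI - G) = 0.
Cofactor expansion gives p(t) = t^3 + 12t^2 - 4t - 48.
Try t = -2: p(-2) = 0, so -2 is a root.
Factor out (t + 2): p(t) = (t + 2)·(t^2 + 10t - 24).
The quadratic factors as (t + 12)·(t - 2).
Eigenvalues: -12, -2, 2.

-12, -2, 2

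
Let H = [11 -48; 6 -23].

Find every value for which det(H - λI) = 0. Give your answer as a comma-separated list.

det(H - sI) = (11 - s)(-23 - s) - (-48)·(6) = s^2 + 12s + 35.
This factors as (s + 7)·(s + 5) = 0.
Eigenvalues: -7, -5.

-7, -5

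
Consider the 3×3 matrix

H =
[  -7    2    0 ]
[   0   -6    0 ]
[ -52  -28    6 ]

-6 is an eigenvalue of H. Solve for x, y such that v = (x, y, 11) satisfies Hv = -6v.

We need (H + 6I)v = 0.
H + 6I = [[-1, 2, 0], [0, 0, 0], [-52, -28, 12]].
Row 1: (-1)·x + (2)·y + (0)·11 = 0
Row 2: (0)·x + (0)·y + (0)·11 = 0
Row 3: (-52)·x + (-28)·y + (12)·11 = 0
Solving gives x = 2, y = 1.
Check: H·(2, 1, 11) = (-12, -6, -66) = -6·(2, 1, 11).

2, 1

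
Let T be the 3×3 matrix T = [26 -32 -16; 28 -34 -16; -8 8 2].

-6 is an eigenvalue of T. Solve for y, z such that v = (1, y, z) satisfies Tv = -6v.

We need (T + 6I)v = 0.
T + 6I = [[32, -32, -16], [28, -28, -16], [-8, 8, 8]].
Row 1: (32)·1 + (-32)·y + (-16)·z = 0
Row 2: (28)·1 + (-28)·y + (-16)·z = 0
Row 3: (-8)·1 + (8)·y + (8)·z = 0
Solving gives y = 1, z = 0.
Check: T·(1, 1, 0) = (-6, -6, 0) = -6·(1, 1, 0).

1, 0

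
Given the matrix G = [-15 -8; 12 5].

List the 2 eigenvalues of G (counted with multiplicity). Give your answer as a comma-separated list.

-7, -3

det(G - μI) = (-15 - μ)(5 - μ) - (-8)·(12) = μ^2 + 10μ + 21.
This factors as (μ + 7)·(μ + 3) = 0.
Eigenvalues: -7, -3.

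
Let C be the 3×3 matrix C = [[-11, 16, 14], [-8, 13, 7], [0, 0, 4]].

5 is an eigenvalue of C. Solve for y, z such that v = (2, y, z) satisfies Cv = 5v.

We need (C - 5I)v = 0.
C - 5I = [[-16, 16, 14], [-8, 8, 7], [0, 0, -1]].
Row 1: (-16)·2 + (16)·y + (14)·z = 0
Row 2: (-8)·2 + (8)·y + (7)·z = 0
Row 3: (0)·2 + (0)·y + (-1)·z = 0
Solving gives y = 2, z = 0.
Check: C·(2, 2, 0) = (10, 10, 0) = 5·(2, 2, 0).

2, 0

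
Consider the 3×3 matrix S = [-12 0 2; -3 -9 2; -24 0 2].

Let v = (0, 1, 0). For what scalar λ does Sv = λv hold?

-9

Compute Sv: S·(0, 1, 0) = (0, -9, 0).
Since Sv = λv, compare component 2: -9 = λ·1, so λ = -9.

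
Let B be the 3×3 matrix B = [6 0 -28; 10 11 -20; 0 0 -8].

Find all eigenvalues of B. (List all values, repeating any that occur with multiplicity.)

The characteristic polynomial is p(r) = det(rI - B).
Expanding the 3×3 determinant: p(r) = r^3 - 9r^2 - 70r + 528.
Try r = 6: p(6) = 0, so 6 is a root.
Dividing by (r - 6) leaves r^2 - 3r - 88.
The quadratic factors as (r + 8)·(r - 11).
Eigenvalues: -8, 6, 11.

-8, 6, 11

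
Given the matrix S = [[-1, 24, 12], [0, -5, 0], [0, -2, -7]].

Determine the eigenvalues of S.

-7, -5, -1

The characteristic polynomial is p(μ) = det(μI - S).
Expanding along the first row, p(μ) = μ^3 + 13μ^2 + 47μ + 35.
Rational-root test: μ = -5 gives p(-5) = 0.
Factor out (μ + 5): p(μ) = (μ + 5)·(μ^2 + 8μ + 7).
The quadratic factors as (μ + 7)·(μ + 1).
Eigenvalues: -7, -5, -1.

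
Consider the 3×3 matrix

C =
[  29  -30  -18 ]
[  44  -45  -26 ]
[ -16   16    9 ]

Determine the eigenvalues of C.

-7, -1, 1

The characteristic polynomial is p(s) = det(sI - C).
Expanding the 3×3 determinant: p(s) = s^3 + 7s^2 - s - 7.
Try s = -1: p(-1) = 0, so -1 is a root.
Dividing by (s + 1) leaves s^2 + 6s - 7.
The quadratic factors as (s + 7)·(s - 1).
Eigenvalues: -7, -1, 1.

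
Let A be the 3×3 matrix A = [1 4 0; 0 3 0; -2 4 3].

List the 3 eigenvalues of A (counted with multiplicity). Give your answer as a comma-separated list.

Set up det(tI - A) = 0.
Cofactor expansion gives p(t) = t^3 - 7t^2 + 15t - 9.
Try t = 3: p(3) = 0, so 3 is a root.
Factor out (t - 3): p(t) = (t - 3)·(t^2 - 4t + 3).
The quadratic factors as (t - 1)·(t - 3).
Eigenvalues: 1, 3, 3.

1, 3, 3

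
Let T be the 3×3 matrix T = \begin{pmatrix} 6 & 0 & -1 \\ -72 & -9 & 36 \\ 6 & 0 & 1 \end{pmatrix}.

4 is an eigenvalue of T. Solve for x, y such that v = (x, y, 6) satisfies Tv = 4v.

We need (T - 4I)v = 0.
T - 4I = [[2, 0, -1], [-72, -13, 36], [6, 0, -3]].
Row 1: (2)·x + (0)·y + (-1)·6 = 0
Row 2: (-72)·x + (-13)·y + (36)·6 = 0
Row 3: (6)·x + (0)·y + (-3)·6 = 0
Solving gives x = 3, y = 0.
Check: T·(3, 0, 6) = (12, 0, 24) = 4·(3, 0, 6).

3, 0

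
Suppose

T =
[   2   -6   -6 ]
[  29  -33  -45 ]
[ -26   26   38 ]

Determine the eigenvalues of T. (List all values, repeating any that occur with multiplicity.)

Compute the characteristic polynomial p(lambda) = det(lambda·I - T).
Expanding along the first row, p(lambda) = lambda^3 - 7·lambda^2 - 56·lambda - 48.
Rational-root test: lambda = 12 gives p(12) = 0.
Dividing by (lambda - 12) leaves lambda^2 + 5·lambda + 4.
The quadratic factors as (lambda + 4)·(lambda + 1).
Eigenvalues: -4, -1, 12.

-4, -1, 12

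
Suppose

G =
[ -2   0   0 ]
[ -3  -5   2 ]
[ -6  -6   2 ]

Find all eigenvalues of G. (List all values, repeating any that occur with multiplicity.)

The characteristic polynomial is p(r) = det(rI - G).
Expanding the 3×3 determinant: p(r) = r^3 + 5r^2 + 8r + 4.
Since p(-2) = 0, r = -2 is a root.
Factor out (r + 2): p(r) = (r + 2)·(r^2 + 3r + 2).
The quadratic factors as (r + 2)·(r + 1).
Eigenvalues: -2, -2, -1.

-2, -2, -1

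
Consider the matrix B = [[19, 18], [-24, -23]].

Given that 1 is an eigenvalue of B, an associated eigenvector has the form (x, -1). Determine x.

1

We need (B - 1I)v = 0.
B - 1I = [[18, 18], [-24, -24]].
Row 1: (18)·x + (18)·-1 = 0
Row 2: (-24)·x + (-24)·-1 = 0
Solving gives x = 1.
Check: B·(1, -1) = (1, -1) = 1·(1, -1).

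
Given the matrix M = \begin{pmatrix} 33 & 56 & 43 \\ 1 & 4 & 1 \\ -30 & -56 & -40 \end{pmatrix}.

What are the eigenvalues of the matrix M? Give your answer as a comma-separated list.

-10, 3, 4

The characteristic polynomial is p(λ) = det(λI - M).
Expanding along the first row, p(λ) = λ^3 + 3λ^2 - 58λ + 120.
Try λ = 3: p(3) = 0, so 3 is a root.
Factor out (λ - 3): p(λ) = (λ - 3)·(λ^2 + 6λ - 40).
The quadratic factors as (λ + 10)·(λ - 4).
Eigenvalues: -10, 3, 4.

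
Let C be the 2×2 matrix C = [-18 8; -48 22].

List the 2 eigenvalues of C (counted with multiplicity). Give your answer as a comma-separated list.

det(C - lambda·I) = (-18 - lambda)(22 - lambda) - (8)·(-48) = lambda^2 - 4·lambda - 12.
This factors as (lambda + 2)·(lambda - 6) = 0.
Eigenvalues: -2, 6.

-2, 6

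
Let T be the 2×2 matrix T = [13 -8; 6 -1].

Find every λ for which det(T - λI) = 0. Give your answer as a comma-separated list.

5, 7

det(T - λI) = (13 - λ)(-1 - λ) - (-8)·(6) = λ^2 - 12λ + 35.
This factors as (λ - 5)·(λ - 7) = 0.
Eigenvalues: 5, 7.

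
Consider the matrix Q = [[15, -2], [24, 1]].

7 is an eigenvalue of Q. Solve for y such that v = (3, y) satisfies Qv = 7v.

12

We need (Q - 7I)v = 0.
Q - 7I = [[8, -2], [24, -6]].
Row 1: (8)·3 + (-2)·y = 0
Row 2: (24)·3 + (-6)·y = 0
Solving gives y = 12.
Check: Q·(3, 12) = (21, 84) = 7·(3, 12).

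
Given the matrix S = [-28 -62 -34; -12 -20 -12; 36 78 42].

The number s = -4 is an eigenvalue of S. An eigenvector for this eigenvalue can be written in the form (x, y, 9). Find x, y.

We need (S + 4I)v = 0.
S + 4I = [[-24, -62, -34], [-12, -16, -12], [36, 78, 46]].
Row 1: (-24)·x + (-62)·y + (-34)·9 = 0
Row 2: (-12)·x + (-16)·y + (-12)·9 = 0
Row 3: (36)·x + (78)·y + (46)·9 = 0
Solving gives x = -5, y = -3.
Check: S·(-5, -3, 9) = (20, 12, -36) = -4·(-5, -3, 9).

-5, -3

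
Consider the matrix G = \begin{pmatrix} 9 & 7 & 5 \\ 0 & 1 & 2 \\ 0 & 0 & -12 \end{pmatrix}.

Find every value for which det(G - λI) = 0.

-12, 1, 9

G is upper triangular, so its eigenvalues are the diagonal entries.
Diagonal: 9, 1, -12.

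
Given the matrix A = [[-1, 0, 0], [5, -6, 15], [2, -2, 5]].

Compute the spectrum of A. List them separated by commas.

-1, -1, 0

Set up det(λI - A) = 0.
Cofactor expansion gives p(λ) = λ^3 + 2λ^2 + λ.
Try λ = -1: p(-1) = 0, so -1 is a root.
Dividing by (λ + 1) leaves λ^2 + λ.
The quadratic factors as (λ + 1)·λ.
Eigenvalues: -1, -1, 0.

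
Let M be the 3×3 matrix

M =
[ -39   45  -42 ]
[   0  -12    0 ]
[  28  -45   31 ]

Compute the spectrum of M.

-12, -11, 3

The characteristic polynomial is p(s) = det(sI - M).
Expanding along the first row, p(s) = s^3 + 20s^2 + 63s - 396.
Try s = -11: p(-11) = 0, so -11 is a root.
Dividing by (s + 11) leaves s^2 + 9s - 36.
The quadratic factors as (s + 12)·(s - 3).
Eigenvalues: -12, -11, 3.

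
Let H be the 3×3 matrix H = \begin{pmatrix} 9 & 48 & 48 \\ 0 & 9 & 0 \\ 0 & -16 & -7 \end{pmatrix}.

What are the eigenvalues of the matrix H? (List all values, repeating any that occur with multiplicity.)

The characteristic polynomial is p(t) = det(tI - H).
Expanding the 3×3 determinant: p(t) = t^3 - 11t^2 - 45t + 567.
Try t = 9: p(9) = 0, so 9 is a root.
Dividing by (t - 9) leaves t^2 - 2t - 63.
The quadratic factors as (t + 7)·(t - 9).
Eigenvalues: -7, 9, 9.

-7, 9, 9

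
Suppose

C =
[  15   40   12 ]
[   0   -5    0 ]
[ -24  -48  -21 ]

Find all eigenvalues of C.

Set up det(λI - C) = 0.
Expanding along the first row, p(λ) = λ^3 + 11λ^2 + 3λ - 135.
Since p(3) = 0, λ = 3 is a root.
Factor out (λ - 3): p(λ) = (λ - 3)·(λ^2 + 14λ + 45).
The quadratic factors as (λ + 9)·(λ + 5).
Eigenvalues: -9, -5, 3.

-9, -5, 3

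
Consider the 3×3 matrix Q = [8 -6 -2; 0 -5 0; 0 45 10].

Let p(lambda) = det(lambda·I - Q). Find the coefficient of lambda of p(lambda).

-10

p(lambda) = lambda^3 - 13·lambda^2 - 10·lambda + 400.
The coefficient of lambda is -10.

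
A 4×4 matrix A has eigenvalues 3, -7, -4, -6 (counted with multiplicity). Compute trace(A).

-14

trace(A) is the sum of the eigenvalues: (3) + (-7) + (-4) + (-6) = -14.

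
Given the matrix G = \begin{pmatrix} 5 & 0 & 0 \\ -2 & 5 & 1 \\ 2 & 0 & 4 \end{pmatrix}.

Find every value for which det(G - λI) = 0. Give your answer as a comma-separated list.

4, 5, 5

The characteristic polynomial is p(λ) = det(λI - G).
Cofactor expansion gives p(λ) = λ^3 - 14λ^2 + 65λ - 100.
Rational-root test: λ = 4 gives p(4) = 0.
Dividing by (λ - 4) leaves λ^2 - 10λ + 25.
The quadratic factor is (λ - 5)^2.
Eigenvalues: 4, 5, 5.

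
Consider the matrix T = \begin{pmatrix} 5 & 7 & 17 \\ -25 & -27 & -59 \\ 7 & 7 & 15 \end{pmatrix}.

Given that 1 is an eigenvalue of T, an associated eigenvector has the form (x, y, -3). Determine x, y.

-3, 9

We need (T - 1I)v = 0.
T - 1I = [[4, 7, 17], [-25, -28, -59], [7, 7, 14]].
Row 1: (4)·x + (7)·y + (17)·-3 = 0
Row 2: (-25)·x + (-28)·y + (-59)·-3 = 0
Row 3: (7)·x + (7)·y + (14)·-3 = 0
Solving gives x = -3, y = 9.
Check: T·(-3, 9, -3) = (-3, 9, -3) = 1·(-3, 9, -3).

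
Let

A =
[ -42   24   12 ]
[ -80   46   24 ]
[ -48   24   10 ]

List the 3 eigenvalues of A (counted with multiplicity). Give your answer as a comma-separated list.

-2, 6, 10

The characteristic polynomial is p(s) = det(sI - A).
Expanding the 3×3 determinant: p(s) = s^3 - 14s^2 + 28s + 120.
Rational-root test: s = -2 gives p(-2) = 0.
Factor out (s + 2): p(s) = (s + 2)·(s^2 - 16s + 60).
The quadratic factors as (s - 6)·(s - 10).
Eigenvalues: -2, 6, 10.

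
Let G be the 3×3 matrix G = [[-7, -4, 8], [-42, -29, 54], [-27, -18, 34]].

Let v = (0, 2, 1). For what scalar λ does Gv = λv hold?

-2

Compute Gv: G·(0, 2, 1) = (0, -4, -2).
Since Gv = λv, compare component 2: -4 = λ·2, so λ = -2.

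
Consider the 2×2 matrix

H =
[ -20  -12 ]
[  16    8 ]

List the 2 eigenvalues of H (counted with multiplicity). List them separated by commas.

det(H - tI) = (-20 - t)(8 - t) - (-12)·(16) = t^2 + 12t + 32.
This factors as (t + 8)·(t + 4) = 0.
Eigenvalues: -8, -4.

-8, -4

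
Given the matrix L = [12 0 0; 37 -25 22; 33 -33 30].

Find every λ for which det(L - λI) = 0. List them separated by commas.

Compute the characteristic polynomial p(t) = det(tI - L).
Cofactor expansion gives p(t) = t^3 - 17t^2 + 36t + 288.
Since p(-3) = 0, t = -3 is a root.
Factor out (t + 3): p(t) = (t + 3)·(t^2 - 20t + 96).
The quadratic factors as (t - 8)·(t - 12).
Eigenvalues: -3, 8, 12.

-3, 8, 12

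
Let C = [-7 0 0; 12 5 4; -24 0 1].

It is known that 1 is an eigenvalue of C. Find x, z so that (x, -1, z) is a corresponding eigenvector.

We need (C - 1I)v = 0.
C - 1I = [[-8, 0, 0], [12, 4, 4], [-24, 0, 0]].
Row 1: (-8)·x + (0)·-1 + (0)·z = 0
Row 2: (12)·x + (4)·-1 + (4)·z = 0
Row 3: (-24)·x + (0)·-1 + (0)·z = 0
Solving gives x = 0, z = 1.
Check: C·(0, -1, 1) = (0, -1, 1) = 1·(0, -1, 1).

0, 1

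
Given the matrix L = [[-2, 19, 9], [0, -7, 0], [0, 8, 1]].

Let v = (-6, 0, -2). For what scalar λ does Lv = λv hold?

1

Compute Lv: L·(-6, 0, -2) = (-6, 0, -2).
Since Lv = λv, compare component 1: -6 = λ·-6, so λ = 1.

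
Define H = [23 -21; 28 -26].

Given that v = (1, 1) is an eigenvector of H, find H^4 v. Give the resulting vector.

(16, 16)

First find the eigenvalue: Hv = (2, 2) = 2·(1, 1), so λ = 2.
Then H^4 v = λ^4·v = 2^4·(1, 1) = 16·(1, 1) = (16, 16).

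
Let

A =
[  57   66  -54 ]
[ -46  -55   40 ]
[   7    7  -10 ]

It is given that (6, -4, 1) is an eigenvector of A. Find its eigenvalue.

Compute Av: A·(6, -4, 1) = (24, -16, 4).
Since Av = λv, compare component 1: 24 = λ·6, so λ = 4.

4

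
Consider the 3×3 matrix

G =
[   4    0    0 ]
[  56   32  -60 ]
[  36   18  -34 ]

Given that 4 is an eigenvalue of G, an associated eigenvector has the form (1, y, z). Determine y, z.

We need (G - 4I)v = 0.
G - 4I = [[0, 0, 0], [56, 28, -60], [36, 18, -38]].
Row 1: (0)·1 + (0)·y + (0)·z = 0
Row 2: (56)·1 + (28)·y + (-60)·z = 0
Row 3: (36)·1 + (18)·y + (-38)·z = 0
Solving gives y = -2, z = 0.
Check: G·(1, -2, 0) = (4, -8, 0) = 4·(1, -2, 0).

-2, 0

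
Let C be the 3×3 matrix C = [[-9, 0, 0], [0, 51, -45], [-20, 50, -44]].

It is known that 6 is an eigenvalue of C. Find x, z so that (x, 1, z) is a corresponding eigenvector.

We need (C - 6I)v = 0.
C - 6I = [[-15, 0, 0], [0, 45, -45], [-20, 50, -50]].
Row 1: (-15)·x + (0)·1 + (0)·z = 0
Row 2: (0)·x + (45)·1 + (-45)·z = 0
Row 3: (-20)·x + (50)·1 + (-50)·z = 0
Solving gives x = 0, z = 1.
Check: C·(0, 1, 1) = (0, 6, 6) = 6·(0, 1, 1).

0, 1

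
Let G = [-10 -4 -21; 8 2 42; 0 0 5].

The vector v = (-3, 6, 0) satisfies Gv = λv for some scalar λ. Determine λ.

-2

Compute Gv: G·(-3, 6, 0) = (6, -12, 0).
Since Gv = λv, compare component 1: 6 = λ·-3, so λ = -2.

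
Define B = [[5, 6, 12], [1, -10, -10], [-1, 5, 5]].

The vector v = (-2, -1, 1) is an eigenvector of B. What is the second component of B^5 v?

First find the eigenvalue: Bv = (-4, -2, 2) = 2·(-2, -1, 1), so λ = 2.
Then B^5 v = λ^5·v = 2^5·(-2, -1, 1) = 32·(-2, -1, 1) = (-64, -32, 32).

-32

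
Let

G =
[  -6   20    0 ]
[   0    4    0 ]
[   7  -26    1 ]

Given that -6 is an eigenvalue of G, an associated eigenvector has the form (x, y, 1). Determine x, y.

We need (G + 6I)v = 0.
G + 6I = [[0, 20, 0], [0, 10, 0], [7, -26, 7]].
Row 1: (0)·x + (20)·y + (0)·1 = 0
Row 2: (0)·x + (10)·y + (0)·1 = 0
Row 3: (7)·x + (-26)·y + (7)·1 = 0
Solving gives x = -1, y = 0.
Check: G·(-1, 0, 1) = (6, 0, -6) = -6·(-1, 0, 1).

-1, 0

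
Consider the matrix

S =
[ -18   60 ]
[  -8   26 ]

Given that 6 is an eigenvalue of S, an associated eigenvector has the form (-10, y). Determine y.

-4

We need (S - 6I)v = 0.
S - 6I = [[-24, 60], [-8, 20]].
Row 1: (-24)·-10 + (60)·y = 0
Row 2: (-8)·-10 + (20)·y = 0
Solving gives y = -4.
Check: S·(-10, -4) = (-60, -24) = 6·(-10, -4).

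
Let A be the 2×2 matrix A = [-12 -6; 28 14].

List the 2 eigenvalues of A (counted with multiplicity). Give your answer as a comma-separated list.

0, 2

det(A - rI) = (-12 - r)(14 - r) - (-6)·(28) = r^2 - 2r.
This factors as r·(r - 2) = 0.
Eigenvalues: 0, 2.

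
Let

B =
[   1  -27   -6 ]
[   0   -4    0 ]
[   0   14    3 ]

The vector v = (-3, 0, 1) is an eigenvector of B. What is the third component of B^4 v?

81

First find the eigenvalue: Bv = (-9, 0, 3) = 3·(-3, 0, 1), so λ = 3.
Then B^4 v = λ^4·v = 3^4·(-3, 0, 1) = 81·(-3, 0, 1) = (-243, 0, 81).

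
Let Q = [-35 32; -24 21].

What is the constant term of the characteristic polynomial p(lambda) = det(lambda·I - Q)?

p(0) = det(0·I − Q) = det(−Q) = (−1)^2·det(Q).
det(Q) = 33, so p(0) = 33.

33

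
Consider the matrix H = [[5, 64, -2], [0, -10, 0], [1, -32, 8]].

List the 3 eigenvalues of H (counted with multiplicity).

-10, 6, 7

Compute the characteristic polynomial p(lambda) = det(lambda·I - H).
Expanding along the first row, p(lambda) = lambda^3 - 3·lambda^2 - 88·lambda + 420.
Since p(6) = 0, lambda = 6 is a root.
Factor out (lambda - 6): p(lambda) = (lambda - 6)·(lambda^2 + 3·lambda - 70).
The quadratic factors as (lambda + 10)·(lambda - 7).
Eigenvalues: -10, 6, 7.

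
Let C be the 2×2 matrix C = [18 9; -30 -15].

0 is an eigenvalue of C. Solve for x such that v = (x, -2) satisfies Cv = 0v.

We need (C)v = 0.
C = [[18, 9], [-30, -15]].
Row 1: (18)·x + (9)·-2 = 0
Row 2: (-30)·x + (-15)·-2 = 0
Solving gives x = 1.
Check: C·(1, -2) = (0, 0) = 0·(1, -2).

1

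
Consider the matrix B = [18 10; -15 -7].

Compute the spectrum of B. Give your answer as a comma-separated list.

3, 8

det(B - tI) = (18 - t)(-7 - t) - (10)·(-15) = t^2 - 11t + 24.
This factors as (t - 3)·(t - 8) = 0.
Eigenvalues: 3, 8.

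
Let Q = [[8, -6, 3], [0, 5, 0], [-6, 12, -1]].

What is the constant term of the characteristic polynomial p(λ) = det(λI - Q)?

-50

p(0) = det(0·I − Q) = det(−Q) = (−1)^3·det(Q).
det(Q) = 50, so p(0) = -50.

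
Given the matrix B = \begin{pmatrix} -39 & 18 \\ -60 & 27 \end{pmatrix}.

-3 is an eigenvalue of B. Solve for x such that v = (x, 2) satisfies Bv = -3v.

We need (B + 3I)v = 0.
B + 3I = [[-36, 18], [-60, 30]].
Row 1: (-36)·x + (18)·2 = 0
Row 2: (-60)·x + (30)·2 = 0
Solving gives x = 1.
Check: B·(1, 2) = (-3, -6) = -3·(1, 2).

1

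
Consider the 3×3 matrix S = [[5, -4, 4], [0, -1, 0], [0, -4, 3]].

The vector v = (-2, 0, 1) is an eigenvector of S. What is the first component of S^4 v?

-162

First find the eigenvalue: Sv = (-6, 0, 3) = 3·(-2, 0, 1), so λ = 3.
Then S^4 v = λ^4·v = 3^4·(-2, 0, 1) = 81·(-2, 0, 1) = (-162, 0, 81).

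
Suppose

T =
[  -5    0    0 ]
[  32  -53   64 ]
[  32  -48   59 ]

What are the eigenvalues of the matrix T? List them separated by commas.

Compute the characteristic polynomial p(t) = det(tI - T).
Expanding along the first row, p(t) = t^3 - t^2 - 85t - 275.
Since p(-5) = 0, t = -5 is a root.
Factor out (t + 5): p(t) = (t + 5)·(t^2 - 6t - 55).
The quadratic factors as (t + 5)·(t - 11).
Eigenvalues: -5, -5, 11.

-5, -5, 11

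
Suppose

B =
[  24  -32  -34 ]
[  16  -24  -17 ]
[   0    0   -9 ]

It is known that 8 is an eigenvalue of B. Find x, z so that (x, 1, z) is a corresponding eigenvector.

We need (B - 8I)v = 0.
B - 8I = [[16, -32, -34], [16, -32, -17], [0, 0, -17]].
Row 1: (16)·x + (-32)·1 + (-34)·z = 0
Row 2: (16)·x + (-32)·1 + (-17)·z = 0
Row 3: (0)·x + (0)·1 + (-17)·z = 0
Solving gives x = 2, z = 0.
Check: B·(2, 1, 0) = (16, 8, 0) = 8·(2, 1, 0).

2, 0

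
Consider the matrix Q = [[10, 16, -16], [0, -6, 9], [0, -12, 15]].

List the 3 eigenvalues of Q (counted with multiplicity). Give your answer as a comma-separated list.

The characteristic polynomial is p(lambda) = det(lambda·I - Q).
Cofactor expansion gives p(lambda) = lambda^3 - 19·lambda^2 + 108·lambda - 180.
Rational-root test: lambda = 3 gives p(3) = 0.
Dividing by (lambda - 3) leaves lambda^2 - 16·lambda + 60.
The quadratic factors as (lambda - 6)·(lambda - 10).
Eigenvalues: 3, 6, 10.

3, 6, 10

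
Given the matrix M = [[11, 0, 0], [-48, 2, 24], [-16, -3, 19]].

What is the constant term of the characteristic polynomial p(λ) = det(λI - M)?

p(0) = det(0·I − M) = det(−M) = (−1)^3·det(M).
det(M) = 1210, so p(0) = -1210.

-1210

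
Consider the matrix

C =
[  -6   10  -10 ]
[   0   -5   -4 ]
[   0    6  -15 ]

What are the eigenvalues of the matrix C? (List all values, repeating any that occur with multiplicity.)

-11, -9, -6

Compute the characteristic polynomial p(μ) = det(μI - C).
Cofactor expansion gives p(μ) = μ^3 + 26μ^2 + 219μ + 594.
Since p(-11) = 0, μ = -11 is a root.
Factor out (μ + 11): p(μ) = (μ + 11)·(μ^2 + 15μ + 54).
The quadratic factors as (μ + 9)·(μ + 6).
Eigenvalues: -11, -9, -6.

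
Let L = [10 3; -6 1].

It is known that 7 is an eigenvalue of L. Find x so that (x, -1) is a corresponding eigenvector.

We need (L - 7I)v = 0.
L - 7I = [[3, 3], [-6, -6]].
Row 1: (3)·x + (3)·-1 = 0
Row 2: (-6)·x + (-6)·-1 = 0
Solving gives x = 1.
Check: L·(1, -1) = (7, -7) = 7·(1, -1).

1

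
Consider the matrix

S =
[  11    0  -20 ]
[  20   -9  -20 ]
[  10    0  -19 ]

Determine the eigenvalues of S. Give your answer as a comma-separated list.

-9, -9, 1

The characteristic polynomial is p(μ) = det(μI - S).
Cofactor expansion gives p(μ) = μ^3 + 17μ^2 + 63μ - 81.
Try μ = -9: p(-9) = 0, so -9 is a root.
Factor out (μ + 9): p(μ) = (μ + 9)·(μ^2 + 8μ - 9).
The quadratic factors as (μ + 9)·(μ - 1).
Eigenvalues: -9, -9, 1.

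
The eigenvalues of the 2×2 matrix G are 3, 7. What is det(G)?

det(G) is the product of the eigenvalues: (3) · (7) = 21.

21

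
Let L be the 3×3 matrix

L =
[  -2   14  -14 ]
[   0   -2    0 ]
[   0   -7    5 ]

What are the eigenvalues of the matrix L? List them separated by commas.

-2, -2, 5

Compute the characteristic polynomial p(λ) = det(λI - L).
Expanding along the first row, p(λ) = λ^3 - λ^2 - 16λ - 20.
Rational-root test: λ = 5 gives p(5) = 0.
Factor out (λ - 5): p(λ) = (λ - 5)·(λ^2 + 4λ + 4).
The quadratic factor is (λ + 2)^2.
Eigenvalues: -2, -2, 5.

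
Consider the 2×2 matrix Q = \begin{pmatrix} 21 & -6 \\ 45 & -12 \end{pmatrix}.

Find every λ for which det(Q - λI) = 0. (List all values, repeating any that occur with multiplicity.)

det(Q - λI) = (21 - λ)(-12 - λ) - (-6)·(45) = λ^2 - 9λ + 18.
This factors as (λ - 3)·(λ - 6) = 0.
Eigenvalues: 3, 6.

3, 6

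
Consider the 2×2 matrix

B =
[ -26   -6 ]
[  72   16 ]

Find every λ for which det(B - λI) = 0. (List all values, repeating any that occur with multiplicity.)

det(B - rI) = (-26 - r)(16 - r) - (-6)·(72) = r^2 + 10r + 16.
This factors as (r + 8)·(r + 2) = 0.
Eigenvalues: -8, -2.

-8, -2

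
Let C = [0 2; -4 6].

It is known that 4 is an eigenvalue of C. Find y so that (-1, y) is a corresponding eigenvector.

-2

We need (C - 4I)v = 0.
C - 4I = [[-4, 2], [-4, 2]].
Row 1: (-4)·-1 + (2)·y = 0
Row 2: (-4)·-1 + (2)·y = 0
Solving gives y = -2.
Check: C·(-1, -2) = (-4, -8) = 4·(-1, -2).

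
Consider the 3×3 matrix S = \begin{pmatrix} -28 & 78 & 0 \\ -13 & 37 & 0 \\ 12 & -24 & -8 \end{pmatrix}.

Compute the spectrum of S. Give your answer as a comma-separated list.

-8, -2, 11

The characteristic polynomial is p(λ) = det(λI - S).
Expanding the 3×3 determinant: p(λ) = λ^3 - λ^2 - 94λ - 176.
Since p(11) = 0, λ = 11 is a root.
Factor out (λ - 11): p(λ) = (λ - 11)·(λ^2 + 10λ + 16).
The quadratic factors as (λ + 8)·(λ + 2).
Eigenvalues: -8, -2, 11.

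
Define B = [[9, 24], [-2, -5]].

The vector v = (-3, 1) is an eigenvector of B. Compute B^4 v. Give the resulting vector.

First find the eigenvalue: Bv = (-3, 1) = 1·(-3, 1), so λ = 1.
Then B^4 v = λ^4·v = 1^4·(-3, 1) = 1·(-3, 1) = (-3, 1).

(-3, 1)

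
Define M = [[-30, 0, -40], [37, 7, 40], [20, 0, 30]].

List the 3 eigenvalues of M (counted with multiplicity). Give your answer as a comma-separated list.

Compute the characteristic polynomial p(t) = det(tI - M).
Cofactor expansion gives p(t) = t^3 - 7t^2 - 100t + 700.
Since p(10) = 0, t = 10 is a root.
Factor out (t - 10): p(t) = (t - 10)·(t^2 + 3t - 70).
The quadratic factors as (t + 10)·(t - 7).
Eigenvalues: -10, 7, 10.

-10, 7, 10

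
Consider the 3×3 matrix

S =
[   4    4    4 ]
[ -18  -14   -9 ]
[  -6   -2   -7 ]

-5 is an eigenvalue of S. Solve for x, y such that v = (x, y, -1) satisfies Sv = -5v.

We need (S + 5I)v = 0.
S + 5I = [[9, 4, 4], [-18, -9, -9], [-6, -2, -2]].
Row 1: (9)·x + (4)·y + (4)·-1 = 0
Row 2: (-18)·x + (-9)·y + (-9)·-1 = 0
Row 3: (-6)·x + (-2)·y + (-2)·-1 = 0
Solving gives x = 0, y = 1.
Check: S·(0, 1, -1) = (0, -5, 5) = -5·(0, 1, -1).

0, 1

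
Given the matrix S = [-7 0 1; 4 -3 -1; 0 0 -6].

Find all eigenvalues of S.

Set up det(tI - S) = 0.
Expanding along the first row, p(t) = t^3 + 16t^2 + 81t + 126.
Rational-root test: t = -6 gives p(-6) = 0.
Factor out (t + 6): p(t) = (t + 6)·(t^2 + 10t + 21).
The quadratic factors as (t + 7)·(t + 3).
Eigenvalues: -7, -6, -3.

-7, -6, -3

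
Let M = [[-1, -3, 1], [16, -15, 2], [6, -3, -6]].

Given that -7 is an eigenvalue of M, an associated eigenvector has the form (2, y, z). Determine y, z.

4, 0

We need (M + 7I)v = 0.
M + 7I = [[6, -3, 1], [16, -8, 2], [6, -3, 1]].
Row 1: (6)·2 + (-3)·y + (1)·z = 0
Row 2: (16)·2 + (-8)·y + (2)·z = 0
Row 3: (6)·2 + (-3)·y + (1)·z = 0
Solving gives y = 4, z = 0.
Check: M·(2, 4, 0) = (-14, -28, 0) = -7·(2, 4, 0).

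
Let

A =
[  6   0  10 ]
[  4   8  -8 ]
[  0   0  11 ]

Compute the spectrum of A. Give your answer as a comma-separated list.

Compute the characteristic polynomial p(λ) = det(λI - A).
Expanding the 3×3 determinant: p(λ) = λ^3 - 25λ^2 + 202λ - 528.
Try λ = 8: p(8) = 0, so 8 is a root.
Dividing by (λ - 8) leaves λ^2 - 17λ + 66.
The quadratic factors as (λ - 6)·(λ - 11).
Eigenvalues: 6, 8, 11.

6, 8, 11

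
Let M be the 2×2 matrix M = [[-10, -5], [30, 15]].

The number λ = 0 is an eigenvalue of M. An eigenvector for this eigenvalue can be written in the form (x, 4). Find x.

We need (M)v = 0.
M = [[-10, -5], [30, 15]].
Row 1: (-10)·x + (-5)·4 = 0
Row 2: (30)·x + (15)·4 = 0
Solving gives x = -2.
Check: M·(-2, 4) = (0, 0) = 0·(-2, 4).

-2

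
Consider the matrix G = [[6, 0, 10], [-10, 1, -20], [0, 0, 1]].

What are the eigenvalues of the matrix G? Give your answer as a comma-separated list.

Set up det(sI - G) = 0.
Expanding the 3×3 determinant: p(s) = s^3 - 8s^2 + 13s - 6.
Try s = 1: p(1) = 0, so 1 is a root.
Dividing by (s - 1) leaves s^2 - 7s + 6.
The quadratic factors as (s - 1)·(s - 6).
Eigenvalues: 1, 1, 6.

1, 1, 6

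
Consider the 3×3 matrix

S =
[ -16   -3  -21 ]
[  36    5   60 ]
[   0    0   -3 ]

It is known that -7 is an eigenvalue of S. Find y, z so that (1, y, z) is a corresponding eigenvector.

We need (S + 7I)v = 0.
S + 7I = [[-9, -3, -21], [36, 12, 60], [0, 0, 4]].
Row 1: (-9)·1 + (-3)·y + (-21)·z = 0
Row 2: (36)·1 + (12)·y + (60)·z = 0
Row 3: (0)·1 + (0)·y + (4)·z = 0
Solving gives y = -3, z = 0.
Check: S·(1, -3, 0) = (-7, 21, 0) = -7·(1, -3, 0).

-3, 0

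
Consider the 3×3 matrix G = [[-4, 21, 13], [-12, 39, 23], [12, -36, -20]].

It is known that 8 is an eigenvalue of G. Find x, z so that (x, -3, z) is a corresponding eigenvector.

-2, 3

We need (G - 8I)v = 0.
G - 8I = [[-12, 21, 13], [-12, 31, 23], [12, -36, -28]].
Row 1: (-12)·x + (21)·-3 + (13)·z = 0
Row 2: (-12)·x + (31)·-3 + (23)·z = 0
Row 3: (12)·x + (-36)·-3 + (-28)·z = 0
Solving gives x = -2, z = 3.
Check: G·(-2, -3, 3) = (-16, -24, 24) = 8·(-2, -3, 3).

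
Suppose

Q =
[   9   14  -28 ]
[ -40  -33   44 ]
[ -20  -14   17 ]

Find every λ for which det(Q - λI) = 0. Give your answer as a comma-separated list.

Compute the characteristic polynomial p(s) = det(sI - Q).
Expanding along the first row, p(s) = s^3 + 7s^2 - 89s - 495.
Try s = -11: p(-11) = 0, so -11 is a root.
Factor out (s + 11): p(s) = (s + 11)·(s^2 - 4s - 45).
The quadratic factors as (s + 5)·(s - 9).
Eigenvalues: -11, -5, 9.

-11, -5, 9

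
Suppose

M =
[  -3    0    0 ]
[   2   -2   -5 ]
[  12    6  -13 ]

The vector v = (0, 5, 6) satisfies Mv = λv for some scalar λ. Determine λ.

-8

Compute Mv: M·(0, 5, 6) = (0, -40, -48).
Since Mv = λv, compare component 2: -40 = λ·5, so λ = -8.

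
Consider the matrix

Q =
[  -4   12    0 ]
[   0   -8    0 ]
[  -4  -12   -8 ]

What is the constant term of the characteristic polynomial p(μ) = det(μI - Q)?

256

p(0) = det(0·I − Q) = det(−Q) = (−1)^3·det(Q).
det(Q) = -256, so p(0) = 256.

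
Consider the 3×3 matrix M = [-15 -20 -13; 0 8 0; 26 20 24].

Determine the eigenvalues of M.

Compute the characteristic polynomial p(μ) = det(μI - M).
Expanding along the first row, p(μ) = μ^3 - 17μ^2 + 50μ + 176.
Rational-root test: μ = -2 gives p(-2) = 0.
Dividing by (μ + 2) leaves μ^2 - 19μ + 88.
The quadratic factors as (μ - 8)·(μ - 11).
Eigenvalues: -2, 8, 11.

-2, 8, 11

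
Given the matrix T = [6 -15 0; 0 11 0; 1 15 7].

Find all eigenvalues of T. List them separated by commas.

6, 7, 11

Compute the characteristic polynomial p(λ) = det(λI - T).
Expanding the 3×3 determinant: p(λ) = λ^3 - 24λ^2 + 185λ - 462.
Try λ = 11: p(11) = 0, so 11 is a root.
Factor out (λ - 11): p(λ) = (λ - 11)·(λ^2 - 13λ + 42).
The quadratic factors as (λ - 6)·(λ - 7).
Eigenvalues: 6, 7, 11.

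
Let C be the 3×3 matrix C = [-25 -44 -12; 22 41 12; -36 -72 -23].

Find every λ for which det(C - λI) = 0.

-5, -3, 1

Set up det(sI - C) = 0.
Expanding the 3×3 determinant: p(s) = s^3 + 7s^2 + 7s - 15.
Since p(1) = 0, s = 1 is a root.
Dividing by (s - 1) leaves s^2 + 8s + 15.
The quadratic factors as (s + 5)·(s + 3).
Eigenvalues: -5, -3, 1.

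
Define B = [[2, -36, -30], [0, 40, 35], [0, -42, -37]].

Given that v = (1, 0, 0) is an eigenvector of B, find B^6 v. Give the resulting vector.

(64, 0, 0)

First find the eigenvalue: Bv = (2, 0, 0) = 2·(1, 0, 0), so λ = 2.
Then B^6 v = λ^6·v = 2^6·(1, 0, 0) = 64·(1, 0, 0) = (64, 0, 0).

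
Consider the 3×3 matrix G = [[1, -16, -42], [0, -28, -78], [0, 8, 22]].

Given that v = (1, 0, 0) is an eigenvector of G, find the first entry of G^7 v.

1

First find the eigenvalue: Gv = (1, 0, 0) = 1·(1, 0, 0), so λ = 1.
Then G^7 v = λ^7·v = 1^7·(1, 0, 0) = 1·(1, 0, 0) = (1, 0, 0).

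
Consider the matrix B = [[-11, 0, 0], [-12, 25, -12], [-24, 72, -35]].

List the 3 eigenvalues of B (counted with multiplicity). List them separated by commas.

-11, -11, 1

Compute the characteristic polynomial p(μ) = det(μI - B).
Expanding the 3×3 determinant: p(μ) = μ^3 + 21μ^2 + 99μ - 121.
Try μ = 1: p(1) = 0, so 1 is a root.
Factor out (μ - 1): p(μ) = (μ - 1)·(μ^2 + 22μ + 121).
The quadratic factor is (μ + 11)^2.
Eigenvalues: -11, -11, 1.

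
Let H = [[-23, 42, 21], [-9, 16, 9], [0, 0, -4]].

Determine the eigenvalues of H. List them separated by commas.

-5, -4, -2

The characteristic polynomial is p(λ) = det(λI - H).
Cofactor expansion gives p(λ) = λ^3 + 11λ^2 + 38λ + 40.
Try λ = -4: p(-4) = 0, so -4 is a root.
Factor out (λ + 4): p(λ) = (λ + 4)·(λ^2 + 7λ + 10).
The quadratic factors as (λ + 5)·(λ + 2).
Eigenvalues: -5, -4, -2.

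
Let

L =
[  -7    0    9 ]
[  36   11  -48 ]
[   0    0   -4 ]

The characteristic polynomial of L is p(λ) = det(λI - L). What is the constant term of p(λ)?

p(λ) = λ^3 - 93λ - 308.
The constant term is -308.

-308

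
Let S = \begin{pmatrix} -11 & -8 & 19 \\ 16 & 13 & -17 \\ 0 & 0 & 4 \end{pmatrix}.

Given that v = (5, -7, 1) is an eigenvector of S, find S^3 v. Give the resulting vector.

(320, -448, 64)

First find the eigenvalue: Sv = (20, -28, 4) = 4·(5, -7, 1), so λ = 4.
Then S^3 v = λ^3·v = 4^3·(5, -7, 1) = 64·(5, -7, 1) = (320, -448, 64).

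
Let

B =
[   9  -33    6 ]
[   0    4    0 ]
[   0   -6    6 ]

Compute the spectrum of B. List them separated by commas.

4, 6, 9

Set up det(λI - B) = 0.
Expanding along the first row, p(λ) = λ^3 - 19λ^2 + 114λ - 216.
Since p(6) = 0, λ = 6 is a root.
Factor out (λ - 6): p(λ) = (λ - 6)·(λ^2 - 13λ + 36).
The quadratic factors as (λ - 4)·(λ - 9).
Eigenvalues: 4, 6, 9.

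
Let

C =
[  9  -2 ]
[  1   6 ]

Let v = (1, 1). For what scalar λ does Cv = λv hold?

Compute Cv: C·(1, 1) = (7, 7).
Since Cv = λv, compare component 1: 7 = λ·1, so λ = 7.

7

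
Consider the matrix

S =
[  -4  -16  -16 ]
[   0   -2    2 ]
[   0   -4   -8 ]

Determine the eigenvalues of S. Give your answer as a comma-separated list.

The characteristic polynomial is p(t) = det(tI - S).
Expanding along the first row, p(t) = t^3 + 14t^2 + 64t + 96.
Since p(-4) = 0, t = -4 is a root.
Dividing by (t + 4) leaves t^2 + 10t + 24.
The quadratic factors as (t + 6)·(t + 4).
Eigenvalues: -6, -4, -4.

-6, -4, -4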